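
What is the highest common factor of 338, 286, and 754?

338 = 2 × 13^2
286 = 2 × 11 × 13
754 = 2 × 13 × 29
gcd(338, 286, 754) = 2 × 13 = 26.

26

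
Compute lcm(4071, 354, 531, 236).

48852

4071 = 3 × 23 × 59
354 = 2 × 3 × 59
531 = 3^2 × 59
236 = 2^2 × 59
LCM(4071, 354, 531, 236) = 2^2 × 3^2 × 23 × 59 = 48852.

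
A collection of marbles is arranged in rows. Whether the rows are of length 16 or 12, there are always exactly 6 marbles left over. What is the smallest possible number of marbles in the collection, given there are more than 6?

N − 6 must be a common multiple of 16 and 12.
16 = 2^4
12 = 2^2 × 3
LCM(16, 12) = 2^4 × 3 = 48.
Smallest N > 6 is LCM + 6 = 48 + 6 = 54.

54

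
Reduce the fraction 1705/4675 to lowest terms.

1705 = 5 × 11 × 31
4675 = 5^2 × 11 × 17
gcd(1705, 4675) = 5 × 11 = 55.
Divide numerator and denominator by 55: 1705/4675 = 31/85.

31/85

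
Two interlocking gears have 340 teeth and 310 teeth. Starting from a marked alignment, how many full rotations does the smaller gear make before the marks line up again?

They are all back at their starting positions together after one LCM of the periods.
340 = 2^2 × 5 × 17
310 = 2 × 5 × 31
LCM(340, 310) = 2^2 × 5 × 17 × 31 = 10540.
Rotations for period 310: 10540 / 310 = 34.

34 rotations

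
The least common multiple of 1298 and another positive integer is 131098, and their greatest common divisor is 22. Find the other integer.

2222

gcd × lcm = product of the two integers, so the other integer is (22 × 131098) / 1298 = 2222.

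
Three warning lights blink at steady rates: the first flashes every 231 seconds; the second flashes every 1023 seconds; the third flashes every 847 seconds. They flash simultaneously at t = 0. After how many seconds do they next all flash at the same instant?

78771 seconds

They coincide at every common multiple of the periods; the first is the LCM.
231 = 3 × 7 × 11
1023 = 3 × 11 × 31
847 = 7 × 11^2
LCM(231, 1023, 847) = 3 × 7 × 11^2 × 31 = 78771.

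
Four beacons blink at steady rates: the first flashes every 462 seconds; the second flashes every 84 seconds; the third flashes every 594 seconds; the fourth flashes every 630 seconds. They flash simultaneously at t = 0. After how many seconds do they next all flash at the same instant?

The first simultaneous occurrence is after LCM of the individual periods.
462 = 2 × 3 × 7 × 11
84 = 2^2 × 3 × 7
594 = 2 × 3^3 × 11
630 = 2 × 3^2 × 5 × 7
LCM(462, 84, 594, 630) = 2^2 × 3^3 × 5 × 7 × 11 = 41580.

41580 seconds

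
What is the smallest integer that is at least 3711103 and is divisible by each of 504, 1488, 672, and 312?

4062240

The integer must be a common multiple of 504, 1488, 672, and 312, so a multiple of their LCM.
504 = 2^3 × 3^2 × 7
1488 = 2^4 × 3 × 31
672 = 2^5 × 3 × 7
312 = 2^3 × 3 × 13
LCM(504, 1488, 672, 312) = 2^5 × 3^2 × 7 × 13 × 31 = 812448.
Smallest multiple of 812448 that is ≥ 3711103: ⌈3711103/812448⌉ × 812448 = 5 × 812448 = 4062240.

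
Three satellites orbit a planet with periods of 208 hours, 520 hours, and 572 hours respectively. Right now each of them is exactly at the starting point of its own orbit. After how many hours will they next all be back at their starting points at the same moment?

11440 hours

We need the least common multiple of the intervals.
208 = 2^4 × 13
520 = 2^3 × 5 × 13
572 = 2^2 × 11 × 13
LCM(208, 520, 572) = 2^4 × 5 × 11 × 13 = 11440.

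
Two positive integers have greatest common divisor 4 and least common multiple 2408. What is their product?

9632

For any two positive integers, gcd × lcm = product = 4 × 2408 = 9632.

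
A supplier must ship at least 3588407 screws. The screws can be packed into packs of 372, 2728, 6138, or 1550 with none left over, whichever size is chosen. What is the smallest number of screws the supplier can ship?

3682800

The number of screws must be a common multiple of 372, 2728, 6138, and 1550, so a multiple of their LCM.
372 = 2^2 × 3 × 31
2728 = 2^3 × 11 × 31
6138 = 2 × 3^2 × 11 × 31
1550 = 2 × 5^2 × 31
LCM(372, 2728, 6138, 1550) = 2^3 × 3^2 × 5^2 × 11 × 31 = 613800.
Smallest multiple of 613800 that is ≥ 3588407: ⌈3588407/613800⌉ × 613800 = 6 × 613800 = 3682800.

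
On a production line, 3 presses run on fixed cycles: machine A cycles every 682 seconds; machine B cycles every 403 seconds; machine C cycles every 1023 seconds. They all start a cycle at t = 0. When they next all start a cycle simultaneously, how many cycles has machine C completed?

They are all back at their starting positions together after one LCM of the periods.
682 = 2 × 11 × 31
403 = 13 × 31
1023 = 3 × 11 × 31
LCM(682, 403, 1023) = 2 × 3 × 11 × 13 × 31 = 26598.
Cycles for period 1023: 26598 / 1023 = 26.

26 cycles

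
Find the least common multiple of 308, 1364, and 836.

181412

308 = 2^2 × 7 × 11
1364 = 2^2 × 11 × 31
836 = 2^2 × 11 × 19
LCM(308, 1364, 836) = 2^2 × 7 × 11 × 19 × 31 = 181412.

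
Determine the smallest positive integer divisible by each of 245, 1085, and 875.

189875

245 = 5 × 7^2
1085 = 5 × 7 × 31
875 = 5^3 × 7
LCM(245, 1085, 875) = 5^3 × 7^2 × 31 = 189875.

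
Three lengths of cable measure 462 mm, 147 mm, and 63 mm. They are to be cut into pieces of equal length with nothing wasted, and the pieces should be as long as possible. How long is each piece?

21 mm

Each piece length must divide every original length, so the longest possible is gcd(462, 147, 63).
462 = 2 × 3 × 7 × 11
147 = 3 × 7^2
63 = 3^2 × 7
gcd(462, 147, 63) = 3 × 7 = 21.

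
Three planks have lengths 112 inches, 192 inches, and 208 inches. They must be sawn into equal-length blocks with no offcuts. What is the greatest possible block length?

16 inches

This is the greatest common divisor of 112, 192, and 208.
112 = 2^4 × 7
192 = 2^6 × 3
208 = 2^4 × 13
gcd(112, 192, 208) = 2^4 = 16.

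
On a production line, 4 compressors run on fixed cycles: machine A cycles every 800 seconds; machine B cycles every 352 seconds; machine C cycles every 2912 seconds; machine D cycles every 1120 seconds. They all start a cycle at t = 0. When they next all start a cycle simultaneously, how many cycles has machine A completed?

1001 cycles

All finish a whole number of cycles simultaneously at t = LCM of the periods.
800 = 2^5 × 5^2
352 = 2^5 × 11
2912 = 2^5 × 7 × 13
1120 = 2^5 × 5 × 7
LCM(800, 352, 2912, 1120) = 2^5 × 5^2 × 7 × 11 × 13 = 800800.
Cycles for period 800: 800800 / 800 = 1001.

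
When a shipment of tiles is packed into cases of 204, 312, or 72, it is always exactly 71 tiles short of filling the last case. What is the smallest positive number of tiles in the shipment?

15841

Being 71 short of a full case of size k means N ≡ −71 (mod k), i.e. N + 71 is a multiple of each size.
204 = 2^2 × 3 × 17
312 = 2^3 × 3 × 13
72 = 2^3 × 3^2
LCM(204, 312, 72) = 2^3 × 3^2 × 13 × 17 = 15912.
Smallest positive N is 15912 − 71 = 15841.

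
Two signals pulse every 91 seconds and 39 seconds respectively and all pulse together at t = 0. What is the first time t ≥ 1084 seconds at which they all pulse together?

Joint pulses occur at multiples of LCM(91, 39).
91 = 7 × 13
39 = 3 × 13
LCM(91, 39) = 3 × 7 × 13 = 273.
Smallest multiple of 273 that is ≥ 1084: ⌈1084/273⌉ × 273 = 4 × 273 = 1092.

1092 seconds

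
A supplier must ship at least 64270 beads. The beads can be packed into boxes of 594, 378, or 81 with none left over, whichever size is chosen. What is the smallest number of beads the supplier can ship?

The number of beads must be a common multiple of 594, 378, and 81, so a multiple of their LCM.
594 = 2 × 3^3 × 11
378 = 2 × 3^3 × 7
81 = 3^4
LCM(594, 378, 81) = 2 × 3^4 × 7 × 11 = 12474.
Smallest multiple of 12474 that is ≥ 64270: ⌈64270/12474⌉ × 12474 = 6 × 12474 = 74844.

74844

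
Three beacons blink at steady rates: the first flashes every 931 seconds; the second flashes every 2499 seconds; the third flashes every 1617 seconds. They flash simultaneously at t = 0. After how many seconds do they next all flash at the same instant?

They coincide at every common multiple of the periods; the first is the LCM.
931 = 7^2 × 19
2499 = 3 × 7^2 × 17
1617 = 3 × 7^2 × 11
LCM(931, 2499, 1617) = 3 × 7^2 × 11 × 17 × 19 = 522291.

522291 seconds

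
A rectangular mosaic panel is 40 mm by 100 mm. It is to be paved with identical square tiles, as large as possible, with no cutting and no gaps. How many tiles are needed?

Tile side = gcd(40, 100).
40 = 2^3 × 5
100 = 2^2 × 5^2
gcd(40, 100) = 2^2 × 5 = 20.
Tiles: (40/20) × (100/20) = 2 × 5 = 10.

10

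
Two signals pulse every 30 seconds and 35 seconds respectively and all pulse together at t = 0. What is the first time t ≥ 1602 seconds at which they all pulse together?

1680 seconds

Joint pulses occur at multiples of LCM(30, 35).
30 = 2 × 3 × 5
35 = 5 × 7
LCM(30, 35) = 2 × 3 × 5 × 7 = 210.
Smallest multiple of 210 that is ≥ 1602: ⌈1602/210⌉ × 210 = 8 × 210 = 1680.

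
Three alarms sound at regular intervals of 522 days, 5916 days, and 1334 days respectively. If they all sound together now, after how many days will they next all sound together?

408204 days

The first simultaneous occurrence is after LCM of the individual periods.
522 = 2 × 3^2 × 29
5916 = 2^2 × 3 × 17 × 29
1334 = 2 × 23 × 29
LCM(522, 5916, 1334) = 2^2 × 3^2 × 17 × 23 × 29 = 408204.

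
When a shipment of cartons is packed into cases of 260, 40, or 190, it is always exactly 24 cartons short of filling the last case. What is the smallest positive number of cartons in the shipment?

9856

Being 24 short of a full case of size k means N ≡ −24 (mod k), i.e. N + 24 is a multiple of each size.
260 = 2^2 × 5 × 13
40 = 2^3 × 5
190 = 2 × 5 × 19
LCM(260, 40, 190) = 2^3 × 5 × 13 × 19 = 9880.
Smallest positive N is 9880 − 24 = 9856.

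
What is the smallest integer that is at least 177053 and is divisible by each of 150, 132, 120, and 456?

250800

The integer must be a common multiple of 150, 132, 120, and 456, so a multiple of their LCM.
150 = 2 × 3 × 5^2
132 = 2^2 × 3 × 11
120 = 2^3 × 3 × 5
456 = 2^3 × 3 × 19
LCM(150, 132, 120, 456) = 2^3 × 3 × 5^2 × 11 × 19 = 125400.
Smallest multiple of 125400 that is ≥ 177053: ⌈177053/125400⌉ × 125400 = 2 × 125400 = 250800.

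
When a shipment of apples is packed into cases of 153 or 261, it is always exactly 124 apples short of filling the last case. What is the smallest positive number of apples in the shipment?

4313

Being 124 short of a full case of size k means N ≡ −124 (mod k), i.e. N + 124 is a multiple of each size.
153 = 3^2 × 17
261 = 3^2 × 29
LCM(153, 261) = 3^2 × 17 × 29 = 4437.
Smallest positive N is 4437 − 124 = 4313.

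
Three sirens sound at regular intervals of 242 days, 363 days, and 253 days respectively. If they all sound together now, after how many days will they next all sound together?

They coincide at every common multiple of the periods; the first is the LCM.
242 = 2 × 11^2
363 = 3 × 11^2
253 = 11 × 23
LCM(242, 363, 253) = 2 × 3 × 11^2 × 23 = 16698.

16698 days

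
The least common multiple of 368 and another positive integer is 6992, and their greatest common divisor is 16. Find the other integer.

gcd × lcm = product of the two integers, so the other integer is (16 × 6992) / 368 = 304.

304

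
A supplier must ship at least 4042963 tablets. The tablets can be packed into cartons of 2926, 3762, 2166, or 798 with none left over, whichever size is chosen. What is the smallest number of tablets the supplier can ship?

The number of tablets must be a common multiple of 2926, 3762, 2166, and 798, so a multiple of their LCM.
2926 = 2 × 7 × 11 × 19
3762 = 2 × 3^2 × 11 × 19
2166 = 2 × 3 × 19^2
798 = 2 × 3 × 7 × 19
LCM(2926, 3762, 2166, 798) = 2 × 3^2 × 7 × 11 × 19^2 = 500346.
Smallest multiple of 500346 that is ≥ 4042963: ⌈4042963/500346⌉ × 500346 = 9 × 500346 = 4503114.

4503114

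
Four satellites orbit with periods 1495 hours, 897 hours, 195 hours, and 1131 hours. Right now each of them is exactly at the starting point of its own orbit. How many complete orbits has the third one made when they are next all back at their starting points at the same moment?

667 orbits

The first common completion time is the LCM of the periods.
1495 = 5 × 13 × 23
897 = 3 × 13 × 23
195 = 3 × 5 × 13
1131 = 3 × 13 × 29
LCM(1495, 897, 195, 1131) = 3 × 5 × 13 × 23 × 29 = 130065.
Orbits for period 195: 130065 / 195 = 667.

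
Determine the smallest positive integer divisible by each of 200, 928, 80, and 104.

301600

200 = 2^3 × 5^2
928 = 2^5 × 29
80 = 2^4 × 5
104 = 2^3 × 13
LCM(200, 928, 80, 104) = 2^5 × 5^2 × 13 × 29 = 301600.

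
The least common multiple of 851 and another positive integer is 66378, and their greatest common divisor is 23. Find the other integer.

gcd × lcm = product of the two integers, so the other integer is (23 × 66378) / 851 = 1794.

1794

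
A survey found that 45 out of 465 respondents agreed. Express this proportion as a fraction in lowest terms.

3/31

45 = 3^2 × 5
465 = 3 × 5 × 31
gcd(45, 465) = 3 × 5 = 15.
Divide numerator and denominator by 15: 45/465 = 3/31.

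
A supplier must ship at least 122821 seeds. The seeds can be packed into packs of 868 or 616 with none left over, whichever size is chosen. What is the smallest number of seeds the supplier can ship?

The number of seeds must be a common multiple of 868 and 616, so a multiple of their LCM.
868 = 2^2 × 7 × 31
616 = 2^3 × 7 × 11
LCM(868, 616) = 2^3 × 7 × 11 × 31 = 19096.
Smallest multiple of 19096 that is ≥ 122821: ⌈122821/19096⌉ × 19096 = 7 × 19096 = 133672.

133672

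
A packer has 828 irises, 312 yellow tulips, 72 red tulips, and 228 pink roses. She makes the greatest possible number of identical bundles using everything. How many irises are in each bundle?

69

Number of bundles = gcd(828, 312, 72, 228).
828 = 2^2 × 3^2 × 23
312 = 2^3 × 3 × 13
72 = 2^3 × 3^2
228 = 2^2 × 3 × 19
gcd(828, 312, 72, 228) = 2^2 × 3 = 12.
irises per bundle = 828 / 12 = 69.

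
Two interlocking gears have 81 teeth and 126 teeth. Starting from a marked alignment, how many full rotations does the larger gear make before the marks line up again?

9 rotations

They are all back at their starting positions together after one LCM of the periods.
81 = 3^4
126 = 2 × 3^2 × 7
LCM(81, 126) = 2 × 3^4 × 7 = 1134.
Rotations for period 126: 1134 / 126 = 9.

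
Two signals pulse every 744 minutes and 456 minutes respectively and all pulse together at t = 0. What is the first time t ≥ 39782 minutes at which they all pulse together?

Joint pulses occur at multiples of LCM(744, 456).
744 = 2^3 × 3 × 31
456 = 2^3 × 3 × 19
LCM(744, 456) = 2^3 × 3 × 19 × 31 = 14136.
Smallest multiple of 14136 that is ≥ 39782: ⌈39782/14136⌉ × 14136 = 3 × 14136 = 42408.

42408 minutes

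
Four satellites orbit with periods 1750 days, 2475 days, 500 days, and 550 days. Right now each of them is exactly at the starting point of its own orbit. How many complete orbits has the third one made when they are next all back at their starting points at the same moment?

They are all back at their starting positions together after one LCM of the periods.
1750 = 2 × 5^3 × 7
2475 = 3^2 × 5^2 × 11
500 = 2^2 × 5^3
550 = 2 × 5^2 × 11
LCM(1750, 2475, 500, 550) = 2^2 × 3^2 × 5^3 × 7 × 11 = 346500.
Orbits for period 500: 346500 / 500 = 693.

693 orbits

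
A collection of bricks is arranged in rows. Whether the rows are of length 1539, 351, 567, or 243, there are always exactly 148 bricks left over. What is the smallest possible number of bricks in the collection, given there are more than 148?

420295

N − 148 must be a common multiple of 1539, 351, 567, and 243.
1539 = 3^4 × 19
351 = 3^3 × 13
567 = 3^4 × 7
243 = 3^5
LCM(1539, 351, 567, 243) = 3^5 × 7 × 13 × 19 = 420147.
Smallest N > 148 is LCM + 148 = 420147 + 148 = 420295.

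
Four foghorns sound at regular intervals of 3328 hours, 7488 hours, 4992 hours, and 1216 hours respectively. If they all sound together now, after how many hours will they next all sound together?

The first simultaneous occurrence is after LCM of the individual periods.
3328 = 2^8 × 13
7488 = 2^6 × 3^2 × 13
4992 = 2^7 × 3 × 13
1216 = 2^6 × 19
LCM(3328, 7488, 4992, 1216) = 2^8 × 3^2 × 13 × 19 = 569088.

569088 hours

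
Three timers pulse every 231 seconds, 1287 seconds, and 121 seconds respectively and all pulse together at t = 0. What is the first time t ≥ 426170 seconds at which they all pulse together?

495495 seconds

Joint pulses occur at multiples of LCM(231, 1287, 121).
231 = 3 × 7 × 11
1287 = 3^2 × 11 × 13
121 = 11^2
LCM(231, 1287, 121) = 3^2 × 7 × 11^2 × 13 = 99099.
Smallest multiple of 99099 that is ≥ 426170: ⌈426170/99099⌉ × 99099 = 5 × 99099 = 495495.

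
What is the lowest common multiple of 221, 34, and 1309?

221 = 13 × 17
34 = 2 × 17
1309 = 7 × 11 × 17
LCM(221, 34, 1309) = 2 × 7 × 11 × 13 × 17 = 34034.

34034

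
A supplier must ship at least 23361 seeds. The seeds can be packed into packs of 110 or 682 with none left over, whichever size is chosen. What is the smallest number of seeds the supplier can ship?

The number of seeds must be a common multiple of 110 and 682, so a multiple of their LCM.
110 = 2 × 5 × 11
682 = 2 × 11 × 31
LCM(110, 682) = 2 × 5 × 11 × 31 = 3410.
Smallest multiple of 3410 that is ≥ 23361: ⌈23361/3410⌉ × 3410 = 7 × 3410 = 23870.

23870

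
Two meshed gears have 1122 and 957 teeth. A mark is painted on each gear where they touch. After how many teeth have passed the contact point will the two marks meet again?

32538 teeth

The first simultaneous occurrence is after LCM of the individual periods.
1122 = 2 × 3 × 11 × 17
957 = 3 × 11 × 29
LCM(1122, 957) = 2 × 3 × 11 × 17 × 29 = 32538.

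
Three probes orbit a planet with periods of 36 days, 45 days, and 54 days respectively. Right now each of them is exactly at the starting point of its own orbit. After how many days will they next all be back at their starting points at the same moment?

540 days

We need the least common multiple of the intervals.
36 = 2^2 × 3^2
45 = 3^2 × 5
54 = 2 × 3^3
LCM(36, 45, 54) = 2^2 × 3^3 × 5 = 540.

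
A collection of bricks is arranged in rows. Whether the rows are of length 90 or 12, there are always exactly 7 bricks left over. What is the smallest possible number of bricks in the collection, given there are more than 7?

187

N − 7 must be a common multiple of 90 and 12.
90 = 2 × 3^2 × 5
12 = 2^2 × 3
LCM(90, 12) = 2^2 × 3^2 × 5 = 180.
Smallest N > 7 is LCM + 7 = 180 + 7 = 187.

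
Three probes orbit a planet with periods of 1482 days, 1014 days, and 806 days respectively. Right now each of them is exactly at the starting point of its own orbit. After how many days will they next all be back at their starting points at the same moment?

597246 days

The first simultaneous occurrence is after LCM of the individual periods.
1482 = 2 × 3 × 13 × 19
1014 = 2 × 3 × 13^2
806 = 2 × 13 × 31
LCM(1482, 1014, 806) = 2 × 3 × 13^2 × 19 × 31 = 597246.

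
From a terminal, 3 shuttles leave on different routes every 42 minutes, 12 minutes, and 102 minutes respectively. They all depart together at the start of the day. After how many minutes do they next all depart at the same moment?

1428 minutes

We need the least common multiple of the intervals.
42 = 2 × 3 × 7
12 = 2^2 × 3
102 = 2 × 3 × 17
LCM(42, 12, 102) = 2^2 × 3 × 7 × 17 = 1428.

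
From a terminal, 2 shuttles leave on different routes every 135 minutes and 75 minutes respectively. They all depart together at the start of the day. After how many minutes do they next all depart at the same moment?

They coincide at every common multiple of the periods; the first is the LCM.
135 = 3^3 × 5
75 = 3 × 5^2
LCM(135, 75) = 3^3 × 5^2 = 675.

675 minutes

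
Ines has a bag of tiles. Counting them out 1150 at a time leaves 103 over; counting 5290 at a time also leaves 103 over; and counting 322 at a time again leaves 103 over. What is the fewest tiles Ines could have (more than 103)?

N − 103 must be a common multiple of 1150, 5290, and 322.
1150 = 2 × 5^2 × 23
5290 = 2 × 5 × 23^2
322 = 2 × 7 × 23
LCM(1150, 5290, 322) = 2 × 5^2 × 7 × 23^2 = 185150.
Smallest N > 103 is LCM + 103 = 185150 + 103 = 185253.

185253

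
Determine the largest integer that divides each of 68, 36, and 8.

4

68 = 2^2 × 17
36 = 2^2 × 3^2
8 = 2^3
gcd(68, 36, 8) = 2^2 = 4.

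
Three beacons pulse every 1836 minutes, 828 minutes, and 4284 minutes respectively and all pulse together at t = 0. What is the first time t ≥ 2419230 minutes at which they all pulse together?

Joint pulses occur at multiples of LCM(1836, 828, 4284).
1836 = 2^2 × 3^3 × 17
828 = 2^2 × 3^2 × 23
4284 = 2^2 × 3^2 × 7 × 17
LCM(1836, 828, 4284) = 2^2 × 3^3 × 7 × 17 × 23 = 295596.
Smallest multiple of 295596 that is ≥ 2419230: ⌈2419230/295596⌉ × 295596 = 9 × 295596 = 2660364.

2660364 minutes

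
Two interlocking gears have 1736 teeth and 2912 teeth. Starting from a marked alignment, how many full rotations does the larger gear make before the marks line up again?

The first common completion time is the LCM of the periods.
1736 = 2^3 × 7 × 31
2912 = 2^5 × 7 × 13
LCM(1736, 2912) = 2^5 × 7 × 13 × 31 = 90272.
Rotations for period 2912: 90272 / 2912 = 31.

31 rotations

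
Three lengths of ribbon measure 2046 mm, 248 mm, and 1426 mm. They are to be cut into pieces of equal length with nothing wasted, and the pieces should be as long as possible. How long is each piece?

Each piece length must divide every original length, so the longest possible is gcd(2046, 248, 1426).
2046 = 2 × 3 × 11 × 31
248 = 2^3 × 31
1426 = 2 × 23 × 31
gcd(2046, 248, 1426) = 2 × 31 = 62.

62 mm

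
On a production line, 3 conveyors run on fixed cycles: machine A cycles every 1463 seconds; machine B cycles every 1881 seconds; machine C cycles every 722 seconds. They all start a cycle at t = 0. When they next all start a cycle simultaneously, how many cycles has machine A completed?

The first common completion time is the LCM of the periods.
1463 = 7 × 11 × 19
1881 = 3^2 × 11 × 19
722 = 2 × 19^2
LCM(1463, 1881, 722) = 2 × 3^2 × 7 × 11 × 19^2 = 500346.
Cycles for period 1463: 500346 / 1463 = 342.

342 cycles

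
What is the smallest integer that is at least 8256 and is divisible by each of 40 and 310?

8680

The integer must be a common multiple of 40 and 310, so a multiple of their LCM.
40 = 2^3 × 5
310 = 2 × 5 × 31
LCM(40, 310) = 2^3 × 5 × 31 = 1240.
Smallest multiple of 1240 that is ≥ 8256: ⌈8256/1240⌉ × 1240 = 7 × 1240 = 8680.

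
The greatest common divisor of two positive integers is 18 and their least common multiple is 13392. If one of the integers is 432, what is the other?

For two integers, gcd × lcm = product, so the other is (18 × 13392) / 432 = 241056 / 432 = 558.

558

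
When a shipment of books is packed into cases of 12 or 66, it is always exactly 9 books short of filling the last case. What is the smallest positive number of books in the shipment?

123

Being 9 short of a full case of size k means N ≡ −9 (mod k), i.e. N + 9 is a multiple of each size.
12 = 2^2 × 3
66 = 2 × 3 × 11
LCM(12, 66) = 2^2 × 3 × 11 = 132.
Smallest positive N is 132 − 9 = 123.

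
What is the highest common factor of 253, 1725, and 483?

253 = 11 × 23
1725 = 3 × 5^2 × 23
483 = 3 × 7 × 23
gcd(253, 1725, 483) = 23.

23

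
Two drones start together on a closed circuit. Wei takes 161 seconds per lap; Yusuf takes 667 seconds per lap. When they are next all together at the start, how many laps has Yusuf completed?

7 laps

They are all back at their starting positions together after one LCM of the periods.
161 = 7 × 23
667 = 23 × 29
LCM(161, 667) = 7 × 23 × 29 = 4669.
Laps for period 667: 4669 / 667 = 7.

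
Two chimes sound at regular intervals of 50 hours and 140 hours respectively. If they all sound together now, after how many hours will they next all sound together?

We need the least common multiple of the intervals.
50 = 2 × 5^2
140 = 2^2 × 5 × 7
LCM(50, 140) = 2^2 × 5^2 × 7 = 700.

700 hours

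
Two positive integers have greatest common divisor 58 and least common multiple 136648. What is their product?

7925584

For any two positive integers, gcd × lcm = product = 58 × 136648 = 7925584.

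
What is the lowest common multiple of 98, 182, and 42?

3822

98 = 2 × 7^2
182 = 2 × 7 × 13
42 = 2 × 3 × 7
LCM(98, 182, 42) = 2 × 3 × 7^2 × 13 = 3822.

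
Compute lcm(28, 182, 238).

6188

28 = 2^2 × 7
182 = 2 × 7 × 13
238 = 2 × 7 × 17
LCM(28, 182, 238) = 2^2 × 7 × 13 × 17 = 6188.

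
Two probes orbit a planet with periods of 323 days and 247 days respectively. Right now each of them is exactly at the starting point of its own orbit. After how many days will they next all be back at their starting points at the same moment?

4199 days

We need the least common multiple of the intervals.
323 = 17 × 19
247 = 13 × 19
LCM(323, 247) = 13 × 17 × 19 = 4199.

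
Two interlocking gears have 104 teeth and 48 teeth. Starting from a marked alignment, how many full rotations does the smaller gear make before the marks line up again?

All finish a whole number of cycles simultaneously at t = LCM of the periods.
104 = 2^3 × 13
48 = 2^4 × 3
LCM(104, 48) = 2^4 × 3 × 13 = 624.
Rotations for period 48: 624 / 48 = 13.

13 rotations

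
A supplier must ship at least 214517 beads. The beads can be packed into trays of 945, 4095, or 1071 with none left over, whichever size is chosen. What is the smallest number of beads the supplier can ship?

417690

The number of beads must be a common multiple of 945, 4095, and 1071, so a multiple of their LCM.
945 = 3^3 × 5 × 7
4095 = 3^2 × 5 × 7 × 13
1071 = 3^2 × 7 × 17
LCM(945, 4095, 1071) = 3^3 × 5 × 7 × 13 × 17 = 208845.
Smallest multiple of 208845 that is ≥ 214517: ⌈214517/208845⌉ × 208845 = 2 × 208845 = 417690.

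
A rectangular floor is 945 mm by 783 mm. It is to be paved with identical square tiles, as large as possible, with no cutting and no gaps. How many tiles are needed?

1015

Tile side = gcd(945, 783).
945 = 3^3 × 5 × 7
783 = 3^3 × 29
gcd(945, 783) = 3^3 = 27.
Tiles: (945/27) × (783/27) = 35 × 29 = 1015.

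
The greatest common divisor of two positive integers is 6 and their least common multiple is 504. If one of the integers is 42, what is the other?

72

For two integers, gcd × lcm = product, so the other is (6 × 504) / 42 = 3024 / 42 = 72.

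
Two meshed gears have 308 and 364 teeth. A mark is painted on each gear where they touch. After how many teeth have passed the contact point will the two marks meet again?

They coincide at every common multiple of the periods; the first is the LCM.
308 = 2^2 × 7 × 11
364 = 2^2 × 7 × 13
LCM(308, 364) = 2^2 × 7 × 11 × 13 = 4004.

4004 teeth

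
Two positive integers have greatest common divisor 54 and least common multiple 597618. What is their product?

32271372

For any two positive integers, gcd × lcm = product = 54 × 597618 = 32271372.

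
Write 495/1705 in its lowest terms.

495 = 3^2 × 5 × 11
1705 = 5 × 11 × 31
gcd(495, 1705) = 5 × 11 = 55.
Divide numerator and denominator by 55: 495/1705 = 9/31.

9/31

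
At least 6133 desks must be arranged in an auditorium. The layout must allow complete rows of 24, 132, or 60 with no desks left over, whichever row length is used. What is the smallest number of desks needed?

The number of desks must be a common multiple of 24, 132, and 60, so a multiple of their LCM.
24 = 2^3 × 3
132 = 2^2 × 3 × 11
60 = 2^2 × 3 × 5
LCM(24, 132, 60) = 2^3 × 3 × 5 × 11 = 1320.
Smallest multiple of 1320 that is ≥ 6133: ⌈6133/1320⌉ × 1320 = 5 × 1320 = 6600.

6600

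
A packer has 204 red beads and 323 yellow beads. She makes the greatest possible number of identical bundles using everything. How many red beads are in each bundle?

Number of bundles = gcd(204, 323).
204 = 2^2 × 3 × 17
323 = 17 × 19
gcd(204, 323) = 17.
red beads per bundle = 204 / 17 = 12.

12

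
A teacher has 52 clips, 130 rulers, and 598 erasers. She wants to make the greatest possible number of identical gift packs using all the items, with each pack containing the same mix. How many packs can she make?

26 packs

The pack count must divide each quantity, so the greatest is gcd(52, 130, 598).
52 = 2^2 × 13
130 = 2 × 5 × 13
598 = 2 × 13 × 23
gcd(52, 130, 598) = 2 × 13 = 26.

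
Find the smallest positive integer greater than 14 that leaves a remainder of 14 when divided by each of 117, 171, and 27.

6683

N − 14 must be a common multiple of 117, 171, and 27.
117 = 3^2 × 13
171 = 3^2 × 19
27 = 3^3
LCM(117, 171, 27) = 3^3 × 13 × 19 = 6669.
Smallest N > 14 is LCM + 14 = 6669 + 14 = 6683.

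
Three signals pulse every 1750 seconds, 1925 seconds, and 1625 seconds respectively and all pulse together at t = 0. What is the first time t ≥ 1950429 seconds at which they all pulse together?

2002000 seconds

Joint pulses occur at multiples of LCM(1750, 1925, 1625).
1750 = 2 × 5^3 × 7
1925 = 5^2 × 7 × 11
1625 = 5^3 × 13
LCM(1750, 1925, 1625) = 2 × 5^3 × 7 × 11 × 13 = 250250.
Smallest multiple of 250250 that is ≥ 1950429: ⌈1950429/250250⌉ × 250250 = 8 × 250250 = 2002000.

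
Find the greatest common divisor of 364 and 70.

364 = 2^2 × 7 × 13
70 = 2 × 5 × 7
gcd(364, 70) = 2 × 7 = 14.

14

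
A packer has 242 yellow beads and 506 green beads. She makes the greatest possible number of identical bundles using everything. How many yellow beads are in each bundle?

11

Number of bundles = gcd(242, 506).
242 = 2 × 11^2
506 = 2 × 11 × 23
gcd(242, 506) = 2 × 11 = 22.
yellow beads per bundle = 242 / 22 = 11.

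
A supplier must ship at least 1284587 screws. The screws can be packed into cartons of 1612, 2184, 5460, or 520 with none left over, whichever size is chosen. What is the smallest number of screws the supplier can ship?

The number of screws must be a common multiple of 1612, 2184, 5460, and 520, so a multiple of their LCM.
1612 = 2^2 × 13 × 31
2184 = 2^3 × 3 × 7 × 13
5460 = 2^2 × 3 × 5 × 7 × 13
520 = 2^3 × 5 × 13
LCM(1612, 2184, 5460, 520) = 2^3 × 3 × 5 × 7 × 13 × 31 = 338520.
Smallest multiple of 338520 that is ≥ 1284587: ⌈1284587/338520⌉ × 338520 = 4 × 338520 = 1354080.

1354080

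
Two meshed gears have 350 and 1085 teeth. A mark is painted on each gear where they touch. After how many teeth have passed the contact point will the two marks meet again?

The first simultaneous occurrence is after LCM of the individual periods.
350 = 2 × 5^2 × 7
1085 = 5 × 7 × 31
LCM(350, 1085) = 2 × 5^2 × 7 × 31 = 10850.

10850 teeth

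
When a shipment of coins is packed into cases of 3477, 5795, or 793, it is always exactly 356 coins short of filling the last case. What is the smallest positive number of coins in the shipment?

Being 356 short of a full case of size k means N ≡ −356 (mod k), i.e. N + 356 is a multiple of each size.
3477 = 3 × 19 × 61
5795 = 5 × 19 × 61
793 = 13 × 61
LCM(3477, 5795, 793) = 3 × 5 × 13 × 19 × 61 = 226005.
Smallest positive N is 226005 − 356 = 225649.

225649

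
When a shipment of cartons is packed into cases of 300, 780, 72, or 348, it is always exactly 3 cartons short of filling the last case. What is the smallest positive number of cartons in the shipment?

Being 3 short of a full case of size k means N ≡ −3 (mod k), i.e. N + 3 is a multiple of each size.
300 = 2^2 × 3 × 5^2
780 = 2^2 × 3 × 5 × 13
72 = 2^3 × 3^2
348 = 2^2 × 3 × 29
LCM(300, 780, 72, 348) = 2^3 × 3^2 × 5^2 × 13 × 29 = 678600.
Smallest positive N is 678600 − 3 = 678597.

678597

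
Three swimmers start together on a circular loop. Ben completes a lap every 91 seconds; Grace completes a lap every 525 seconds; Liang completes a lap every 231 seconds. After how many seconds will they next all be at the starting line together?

The first simultaneous occurrence is after LCM of the individual periods.
91 = 7 × 13
525 = 3 × 5^2 × 7
231 = 3 × 7 × 11
LCM(91, 525, 231) = 3 × 5^2 × 7 × 11 × 13 = 75075.

75075 seconds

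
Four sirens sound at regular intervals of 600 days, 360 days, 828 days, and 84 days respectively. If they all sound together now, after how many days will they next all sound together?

289800 days

The first simultaneous occurrence is after LCM of the individual periods.
600 = 2^3 × 3 × 5^2
360 = 2^3 × 3^2 × 5
828 = 2^2 × 3^2 × 23
84 = 2^2 × 3 × 7
LCM(600, 360, 828, 84) = 2^3 × 3^2 × 5^2 × 7 × 23 = 289800.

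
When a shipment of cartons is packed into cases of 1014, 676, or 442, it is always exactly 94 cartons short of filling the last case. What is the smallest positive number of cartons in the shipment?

34382

Being 94 short of a full case of size k means N ≡ −94 (mod k), i.e. N + 94 is a multiple of each size.
1014 = 2 × 3 × 13^2
676 = 2^2 × 13^2
442 = 2 × 13 × 17
LCM(1014, 676, 442) = 2^2 × 3 × 13^2 × 17 = 34476.
Smallest positive N is 34476 − 94 = 34382.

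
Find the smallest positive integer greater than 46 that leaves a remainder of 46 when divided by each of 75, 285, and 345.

N − 46 must be a common multiple of 75, 285, and 345.
75 = 3 × 5^2
285 = 3 × 5 × 19
345 = 3 × 5 × 23
LCM(75, 285, 345) = 3 × 5^2 × 19 × 23 = 32775.
Smallest N > 46 is LCM + 46 = 32775 + 46 = 32821.

32821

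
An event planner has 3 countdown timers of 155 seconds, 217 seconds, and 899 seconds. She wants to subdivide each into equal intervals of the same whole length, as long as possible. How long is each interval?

The interval must divide each timer length; the longest such is the gcd.
155 = 5 × 31
217 = 7 × 31
899 = 29 × 31
gcd(155, 217, 899) = 31.

31 seconds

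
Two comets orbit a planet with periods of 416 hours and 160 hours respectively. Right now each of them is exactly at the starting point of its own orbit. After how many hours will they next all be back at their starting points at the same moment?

The first simultaneous occurrence is after LCM of the individual periods.
416 = 2^5 × 13
160 = 2^5 × 5
LCM(416, 160) = 2^5 × 5 × 13 = 2080.

2080 hours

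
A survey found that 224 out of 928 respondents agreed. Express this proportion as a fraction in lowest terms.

7/29

224 = 2^5 × 7
928 = 2^5 × 29
gcd(224, 928) = 2^5 = 32.
Divide numerator and denominator by 32: 224/928 = 7/29.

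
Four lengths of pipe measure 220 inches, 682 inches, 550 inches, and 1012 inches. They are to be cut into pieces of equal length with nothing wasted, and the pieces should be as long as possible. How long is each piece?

22 inches

Each piece length must divide every original length, so the longest possible is gcd(220, 682, 550, 1012).
220 = 2^2 × 5 × 11
682 = 2 × 11 × 31
550 = 2 × 5^2 × 11
1012 = 2^2 × 11 × 23
gcd(220, 682, 550, 1012) = 2 × 11 = 22.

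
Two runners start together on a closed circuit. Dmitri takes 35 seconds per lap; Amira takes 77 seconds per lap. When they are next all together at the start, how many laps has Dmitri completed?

They are all back at their starting positions together after one LCM of the periods.
35 = 5 × 7
77 = 7 × 11
LCM(35, 77) = 5 × 7 × 11 = 385.
Laps for period 35: 385 / 35 = 11.

11 laps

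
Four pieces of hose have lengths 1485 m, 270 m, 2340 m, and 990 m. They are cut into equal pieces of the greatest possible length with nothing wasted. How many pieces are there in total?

113

Piece length = gcd(1485, 270, 2340, 990).
1485 = 3^3 × 5 × 11
270 = 2 × 3^3 × 5
2340 = 2^2 × 3^2 × 5 × 13
990 = 2 × 3^2 × 5 × 11
gcd(1485, 270, 2340, 990) = 3^2 × 5 = 45.
Total pieces = 1485/45 + 270/45 + 2340/45 + 990/45 = 33 + 6 + 52 + 22 = 113.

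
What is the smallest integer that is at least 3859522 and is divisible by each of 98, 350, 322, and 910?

4395300

The integer must be a common multiple of 98, 350, 322, and 910, so a multiple of their LCM.
98 = 2 × 7^2
350 = 2 × 5^2 × 7
322 = 2 × 7 × 23
910 = 2 × 5 × 7 × 13
LCM(98, 350, 322, 910) = 2 × 5^2 × 7^2 × 13 × 23 = 732550.
Smallest multiple of 732550 that is ≥ 3859522: ⌈3859522/732550⌉ × 732550 = 6 × 732550 = 4395300.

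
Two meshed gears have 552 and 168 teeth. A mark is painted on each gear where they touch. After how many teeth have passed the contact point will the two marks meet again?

We need the least common multiple of the intervals.
552 = 2^3 × 3 × 23
168 = 2^3 × 3 × 7
LCM(552, 168) = 2^3 × 3 × 7 × 23 = 3864.

3864 teeth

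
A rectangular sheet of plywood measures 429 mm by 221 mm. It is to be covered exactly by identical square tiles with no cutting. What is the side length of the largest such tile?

The tile side must divide both 429 and 221, so the largest is their gcd.
429 = 3 × 11 × 13
221 = 13 × 17
gcd(429, 221) = 13.

13 mm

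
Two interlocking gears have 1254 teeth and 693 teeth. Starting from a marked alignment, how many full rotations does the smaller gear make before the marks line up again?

They are all back at their starting positions together after one LCM of the periods.
1254 = 2 × 3 × 11 × 19
693 = 3^2 × 7 × 11
LCM(1254, 693) = 2 × 3^2 × 7 × 11 × 19 = 26334.
Rotations for period 693: 26334 / 693 = 38.

38 rotations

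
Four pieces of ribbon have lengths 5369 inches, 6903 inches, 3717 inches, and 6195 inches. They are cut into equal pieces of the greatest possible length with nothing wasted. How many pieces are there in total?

376

Piece length = gcd(5369, 6903, 3717, 6195).
5369 = 7 × 13 × 59
6903 = 3^2 × 13 × 59
3717 = 3^2 × 7 × 59
6195 = 3 × 5 × 7 × 59
gcd(5369, 6903, 3717, 6195) = 59.
Total pieces = 5369/59 + 6903/59 + 3717/59 + 6195/59 = 91 + 117 + 63 + 105 = 376.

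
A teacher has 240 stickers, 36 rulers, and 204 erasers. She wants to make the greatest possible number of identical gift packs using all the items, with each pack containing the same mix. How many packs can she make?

12 packs

The pack count must divide each quantity, so the greatest is gcd(240, 36, 204).
240 = 2^4 × 3 × 5
36 = 2^2 × 3^2
204 = 2^2 × 3 × 17
gcd(240, 36, 204) = 2^2 × 3 = 12.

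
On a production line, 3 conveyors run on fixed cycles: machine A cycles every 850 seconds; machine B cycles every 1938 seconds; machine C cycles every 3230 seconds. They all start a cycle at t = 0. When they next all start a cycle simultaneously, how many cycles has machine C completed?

15 cycles

All finish a whole number of cycles simultaneously at t = LCM of the periods.
850 = 2 × 5^2 × 17
1938 = 2 × 3 × 17 × 19
3230 = 2 × 5 × 17 × 19
LCM(850, 1938, 3230) = 2 × 3 × 5^2 × 17 × 19 = 48450.
Cycles for period 3230: 48450 / 3230 = 15.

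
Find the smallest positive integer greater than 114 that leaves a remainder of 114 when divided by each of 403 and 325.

10189

N − 114 must be a common multiple of 403 and 325.
403 = 13 × 31
325 = 5^2 × 13
LCM(403, 325) = 5^2 × 13 × 31 = 10075.
Smallest N > 114 is LCM + 114 = 10075 + 114 = 10189.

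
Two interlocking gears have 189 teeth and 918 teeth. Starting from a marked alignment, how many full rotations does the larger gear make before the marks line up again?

7 rotations

The first common completion time is the LCM of the periods.
189 = 3^3 × 7
918 = 2 × 3^3 × 17
LCM(189, 918) = 2 × 3^3 × 7 × 17 = 6426.
Rotations for period 918: 6426 / 918 = 7.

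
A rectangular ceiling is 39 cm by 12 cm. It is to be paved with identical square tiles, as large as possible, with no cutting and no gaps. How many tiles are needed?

52

Tile side = gcd(39, 12).
39 = 3 × 13
12 = 2^2 × 3
gcd(39, 12) = 3.
Tiles: (39/3) × (12/3) = 13 × 4 = 52.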